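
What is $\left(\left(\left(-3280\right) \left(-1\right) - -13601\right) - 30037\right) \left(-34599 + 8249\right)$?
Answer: $346660600$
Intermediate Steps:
$\left(\left(\left(-3280\right) \left(-1\right) - -13601\right) - 30037\right) \left(-34599 + 8249\right) = \left(\left(3280 + 13601\right) - 30037\right) \left(-26350\right) = \left(16881 - 30037\right) \left(-26350\right) = \left(-13156\right) \left(-26350\right) = 346660600$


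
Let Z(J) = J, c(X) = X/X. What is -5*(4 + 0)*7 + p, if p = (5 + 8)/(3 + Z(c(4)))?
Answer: -547/4 ≈ -136.75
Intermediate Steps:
c(X) = 1
p = 13/4 (p = (5 + 8)/(3 + 1) = 13/4 ≈ 3.2500)
-5*(4 + 0)*7 + p = -5*(4 + 0)*7 + 13/4 = -5*4*7 + 13/4 = -20*7 + 13/4 = -140 + 13/4 = -547/4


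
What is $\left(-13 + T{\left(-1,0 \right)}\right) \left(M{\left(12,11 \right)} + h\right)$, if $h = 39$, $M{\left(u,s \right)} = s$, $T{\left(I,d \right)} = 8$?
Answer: $-250$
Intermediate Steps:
$\left(-13 + T{\left(-1,0 \right)}\right) \left(M{\left(12,11 \right)} + h\right) = \left(-13 + 8\right) \left(11 + 39\right) = \left(-5\right) 50 = -250$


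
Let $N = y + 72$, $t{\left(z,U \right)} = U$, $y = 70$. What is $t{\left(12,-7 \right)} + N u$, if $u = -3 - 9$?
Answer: $-1711$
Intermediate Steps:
$u = -12$ ($u = -3 - 9 = -12$)
$N = 142$ ($N = 70 + 72 = 142$)
$t{\left(12,-7 \right)} + N u = -7 + 142 \left(-12\right) = -7 - 1704 = -1711$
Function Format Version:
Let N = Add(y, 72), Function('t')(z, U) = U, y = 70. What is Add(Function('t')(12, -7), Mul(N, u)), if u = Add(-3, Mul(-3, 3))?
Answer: -1711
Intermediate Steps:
u = -12 (u = Add(-3, -9) = -12)
N = 142 (N = Add(70, 72) = 142)
Add(Function('t')(12, -7), Mul(N, u)) = Add(-7, Mul(142, -12)) = Add(-7, -1704) = -1711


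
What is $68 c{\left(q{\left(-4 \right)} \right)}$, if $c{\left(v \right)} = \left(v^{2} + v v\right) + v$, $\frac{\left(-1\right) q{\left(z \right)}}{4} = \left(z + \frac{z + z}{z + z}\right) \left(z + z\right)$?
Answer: $1246848$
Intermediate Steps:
$q{\left(z \right)} = - 8 z \left(1 + z\right)$ ($q{\left(z \right)} = - 4 \left(z + \frac{z + z}{z + z}\right) \left(z + z\right) = - 4 \left(z + \frac{2 z}{2 z}\right) 2 z = - 4 \left(z + 2 z \frac{1}{2 z}\right) 2 z = - 4 \left(z + 1\right) 2 z = - 4 \left(1 + z\right) 2 z = - 4 \cdot 2 z \left(1 + z\right) = - 8 z \left(1 + z\right)$)
$c{\left(v \right)} = v + 2 v^{2}$ ($c{\left(v \right)} = \left(v^{2} + v^{2}\right) + v = 2 v^{2} + v = v + 2 v^{2}$)
$68 c{\left(q{\left(-4 \right)} \right)} = 68 \left(-8\right) \left(-4\right) \left(1 - 4\right) \left(1 + 2 \left(\left(-8\right) \left(-4\right) \left(1 - 4\right)\right)\right) = 68 \left(-8\right) \left(-4\right) \left(-3\right) \left(1 + 2 \left(\left(-8\right) \left(-4\right) \left(-3\right)\right)\right) = 68 \left(- 96 \left(1 + 2 \left(-96\right)\right)\right) = 68 \left(- 96 \left(1 - 192\right)\right) = 68 \left(\left(-96\right) \left(-191\right)\right) = 68 \cdot 18336 = 1246848$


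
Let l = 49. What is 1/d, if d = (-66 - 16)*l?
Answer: -1/4018 ≈ -0.00024888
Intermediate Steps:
d = -4018 (d = (-66 - 16)*49 = -82*49 = -4018)
1/d = 1/(-4018) = -1/4018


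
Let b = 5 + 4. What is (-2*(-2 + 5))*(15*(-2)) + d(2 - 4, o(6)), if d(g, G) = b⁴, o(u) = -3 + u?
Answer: 6741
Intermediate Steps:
b = 9
d(g, G) = 6561 (d(g, G) = 9⁴ = 6561)
(-2*(-2 + 5))*(15*(-2)) + d(2 - 4, o(6)) = (-2*(-2 + 5))*(15*(-2)) + 6561 = -2*3*(-30) + 6561 = -6*(-30) + 6561 = 180 + 6561 = 6741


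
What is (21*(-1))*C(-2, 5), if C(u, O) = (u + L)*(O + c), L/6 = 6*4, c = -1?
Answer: -11928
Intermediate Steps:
L = 144 (L = 6*(6*4) = 6*24 = 144)
C(u, O) = (-1 + O)*(144 + u) (C(u, O) = (u + 144)*(O - 1) = (144 + u)*(-1 + O) = (-1 + O)*(144 + u))
(21*(-1))*C(-2, 5) = (21*(-1))*(-144 - 1*(-2) + 144*5 + 5*(-2)) = -21*(-144 + 2 + 720 - 10) = -21*568 = -11928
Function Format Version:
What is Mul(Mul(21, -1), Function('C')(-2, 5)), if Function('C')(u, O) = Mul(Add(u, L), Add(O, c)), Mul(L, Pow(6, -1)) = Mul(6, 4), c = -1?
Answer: -11928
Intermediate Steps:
L = 144 (L = Mul(6, Mul(6, 4)) = Mul(6, 24) = 144)
Function('C')(u, O) = Mul(Add(-1, O), Add(144, u)) (Function('C')(u, O) = Mul(Add(u, 144), Add(O, -1)) = Mul(Add(144, u), Add(-1, O)) = Mul(Add(-1, O), Add(144, u)))
Mul(Mul(21, -1), Function('C')(-2, 5)) = Mul(Mul(21, -1), Add(-144, Mul(-1, -2), Mul(144, 5), Mul(5, -2))) = Mul(-21, Add(-144, 2, 720, -10)) = Mul(-21, 568) = -11928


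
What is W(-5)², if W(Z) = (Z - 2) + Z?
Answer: 144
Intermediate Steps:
W(Z) = -2 + 2*Z (W(Z) = (-2 + Z) + Z = -2 + 2*Z)
W(-5)² = (-2 + 2*(-5))² = (-2 - 10)² = (-12)² = 144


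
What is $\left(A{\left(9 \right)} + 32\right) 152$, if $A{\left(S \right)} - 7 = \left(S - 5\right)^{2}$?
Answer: $8360$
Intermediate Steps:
$A{\left(S \right)} = 7 + \left(-5 + S\right)^{2}$ ($A{\left(S \right)} = 7 + \left(S - 5\right)^{2} = 7 + \left(-5 + S\right)^{2}$)
$\left(A{\left(9 \right)} + 32\right) 152 = \left(\left(7 + \left(-5 + 9\right)^{2}\right) + 32\right) 152 = \left(\left(7 + 4^{2}\right) + 32\right) 152 = \left(\left(7 + 16\right) + 32\right) 152 = \left(23 + 32\right) 152 = 55 \cdot 152 = 8360$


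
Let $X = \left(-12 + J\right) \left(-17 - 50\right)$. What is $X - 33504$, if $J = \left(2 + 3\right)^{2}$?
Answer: $-34375$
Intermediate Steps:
$J = 25$ ($J = 5^{2} = 25$)
$X = -871$ ($X = \left(-12 + 25\right) \left(-17 - 50\right) = 13 \left(-17 - 50\right) = 13 \left(-67\right) = -871$)
$X - 33504 = -871 - 33504 = -34375$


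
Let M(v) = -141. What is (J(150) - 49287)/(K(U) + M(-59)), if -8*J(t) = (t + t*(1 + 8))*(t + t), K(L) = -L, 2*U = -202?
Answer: 105537/40 ≈ 2638.4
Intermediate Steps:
U = -101 (U = (½)*(-202) = -101)
J(t) = -5*t²/2 (J(t) = -(t + t*(1 + 8))*(t + t)/8 = -(t + t*9)*2*t/8 = -(t + 9*t)*2*t/8 = -10*t*2*t/8 = -5*t²/2)
(J(150) - 49287)/(K(U) + M(-59)) = (-5/2*150² - 49287)/(-1*(-101) - 141) = (-5/2*22500 - 49287)/(101 - 141) = (-56250 - 49287)/(-40) = -105537*(-1/40) = 105537/40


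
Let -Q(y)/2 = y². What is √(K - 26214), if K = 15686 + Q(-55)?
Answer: 3*I*√1842 ≈ 128.76*I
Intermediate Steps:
Q(y) = -2*y²
K = 9636 (K = 15686 - 2*(-55)² = 15686 - 2*3025 = 15686 - 6050 = 9636)
√(K - 26214) = √(9636 - 26214) = √(-16578) = 3*I*√1842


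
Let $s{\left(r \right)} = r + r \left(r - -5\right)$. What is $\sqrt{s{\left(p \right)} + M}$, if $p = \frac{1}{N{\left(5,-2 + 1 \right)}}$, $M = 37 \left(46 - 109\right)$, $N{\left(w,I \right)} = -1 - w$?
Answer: $\frac{i \sqrt{83951}}{6} \approx 48.291 i$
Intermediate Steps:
$M = -2331$ ($M = 37 \left(-63\right) = -2331$)
$p = - \frac{1}{6}$ ($p = \frac{1}{-1 - 5} = \frac{1}{-6} = - \frac{1}{6} \approx -0.16667$)
$s{\left(r \right)} = r + r \left(5 + r\right)$ ($s{\left(r \right)} = r + r \left(r + 5\right) = r + r \left(5 + r\right)$)
$\sqrt{s{\left(p \right)} + M} = \sqrt{- \frac{6 - \frac{1}{6}}{6} - 2331} = \sqrt{\left(- \frac{1}{6}\right) \frac{35}{6} - 2331} = \sqrt{- \frac{35}{36} - 2331} = \sqrt{- \frac{83951}{36}} = \frac{i \sqrt{83951}}{6}$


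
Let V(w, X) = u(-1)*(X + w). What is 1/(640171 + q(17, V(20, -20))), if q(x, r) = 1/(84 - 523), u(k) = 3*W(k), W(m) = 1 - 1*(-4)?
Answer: 439/281035068 ≈ 1.5621e-6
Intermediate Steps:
W(m) = 5 (W(m) = 1 + 4 = 5)
u(k) = 15 (u(k) = 3*5 = 15)
V(w, X) = 15*X + 15*w (V(w, X) = 15*(X + w) = 15*X + 15*w)
q(x, r) = -1/439 (q(x, r) = 1/(-439) = -1/439)
1/(640171 + q(17, V(20, -20))) = 1/(640171 - 1/439) = 1/(281035068/439) = 439/281035068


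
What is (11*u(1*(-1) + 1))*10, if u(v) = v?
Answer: 0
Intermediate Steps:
(11*u(1*(-1) + 1))*10 = (11*(1*(-1) + 1))*10 = (11*(-1 + 1))*10 = (11*0)*10 = 0*10 = 0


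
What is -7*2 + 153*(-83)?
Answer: -12713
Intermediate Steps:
-7*2 + 153*(-83) = -14 - 12699 = -12713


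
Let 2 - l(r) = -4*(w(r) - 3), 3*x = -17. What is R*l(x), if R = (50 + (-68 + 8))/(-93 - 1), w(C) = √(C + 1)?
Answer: -50/47 + 20*I*√42/141 ≈ -1.0638 + 0.91925*I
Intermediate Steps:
x = -17/3 (x = (⅓)*(-17) = -17/3 ≈ -5.6667)
w(C) = √(1 + C)
l(r) = -10 + 4*√(1 + r) (l(r) = 2 - (-4)*(√(1 + r) - 3) = 2 - (-4)*(-3 + √(1 + r)) = 2 - (12 - 4*√(1 + r)) = 2 + (-12 + 4*√(1 + r)) = -10 + 4*√(1 + r))
R = 5/47 (R = (50 - 60)/(-94) = -10*(-1/94) = 5/47 ≈ 0.10638)
R*l(x) = 5*(-10 + 4*√(1 - 17/3))/47 = 5*(-10 + 4*√(-14/3))/47 = 5*(-10 + 4*(I*√42/3))/47 = 5*(-10 + 4*I*√42/3)/47 = -50/47 + 20*I*√42/141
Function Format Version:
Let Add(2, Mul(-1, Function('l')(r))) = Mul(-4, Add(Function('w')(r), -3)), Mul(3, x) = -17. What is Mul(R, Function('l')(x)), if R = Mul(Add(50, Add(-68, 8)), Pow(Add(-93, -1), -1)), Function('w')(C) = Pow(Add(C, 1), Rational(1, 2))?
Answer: Add(Rational(-50, 47), Mul(Rational(20, 141), I, Pow(42, Rational(1, 2)))) ≈ Add(-1.0638, Mul(0.91925, I))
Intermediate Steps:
x = Rational(-17, 3) (x = Mul(Rational(1, 3), -17) = Rational(-17, 3) ≈ -5.6667)
Function('w')(C) = Pow(Add(1, C), Rational(1, 2))
Function('l')(r) = Add(-10, Mul(4, Pow(Add(1, r), Rational(1, 2)))) (Function('l')(r) = Add(2, Mul(-1, Mul(-4, Add(Pow(Add(1, r), Rational(1, 2)), -3)))) = Add(2, Mul(-1, Mul(-4, Add(-3, Pow(Add(1, r), Rational(1, 2)))))) = Add(2, Mul(-1, Add(12, Mul(-4, Pow(Add(1, r), Rational(1, 2)))))) = Add(2, Add(-12, Mul(4, Pow(Add(1, r), Rational(1, 2))))) = Add(-10, Mul(4, Pow(Add(1, r), Rational(1, 2)))))
R = Rational(5, 47) (R = Mul(Add(50, -60), Pow(-94, -1)) = Mul(-10, Rational(-1, 94)) = Rational(5, 47) ≈ 0.10638)
Mul(R, Function('l')(x)) = Mul(Rational(5, 47), Add(-10, Mul(4, Pow(Add(1, Rational(-17, 3)), Rational(1, 2))))) = Mul(Rational(5, 47), Add(-10, Mul(4, Pow(Rational(-14, 3), Rational(1, 2))))) = Mul(Rational(5, 47), Add(-10, Mul(4, Mul(Rational(1, 3), I, Pow(42, Rational(1, 2)))))) = Mul(Rational(5, 47), Add(-10, Mul(Rational(4, 3), I, Pow(42, Rational(1, 2))))) = Add(Rational(-50, 47), Mul(Rational(20, 141), I, Pow(42, Rational(1, 2))))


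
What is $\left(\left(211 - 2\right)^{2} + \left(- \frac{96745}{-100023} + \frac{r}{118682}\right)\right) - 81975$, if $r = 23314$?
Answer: $- \frac{20662343980426}{539587713} \approx -38293.0$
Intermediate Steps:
$\left(\left(211 - 2\right)^{2} + \left(- \frac{96745}{-100023} + \frac{r}{118682}\right)\right) - 81975 = \left(\left(211 - 2\right)^{2} + \left(- \frac{96745}{-100023} + \frac{23314}{118682}\right)\right) - 81975 = \left(209^{2} + \left(\left(-96745\right) \left(- \frac{1}{100023}\right) + 23314 \cdot \frac{1}{118682}\right)\right) - 81975 = \left(43681 + \left(\frac{8795}{9093} + \frac{11657}{59341}\right)\right) - 81975 = \left(43681 + \frac{627901196}{539587713}\right) - 81975 = \frac{23570358792749}{539587713} - 81975 = - \frac{20662343980426}{539587713}$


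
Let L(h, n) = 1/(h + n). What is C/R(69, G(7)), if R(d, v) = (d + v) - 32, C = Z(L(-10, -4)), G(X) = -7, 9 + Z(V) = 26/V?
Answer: -373/30 ≈ -12.433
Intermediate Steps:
Z(V) = -9 + 26/V
C = -373 (C = -9 + 26/(1/(-10 - 4)) = -9 + 26/(1/(-14)) = -9 + 26/(-1/14) = -9 + 26*(-14) = -9 - 364 = -373)
R(d, v) = -32 + d + v
C/R(69, G(7)) = -373/(-32 + 69 - 7) = -373/30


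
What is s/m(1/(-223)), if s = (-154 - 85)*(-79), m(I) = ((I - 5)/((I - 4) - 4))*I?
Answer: -2505225485/372 ≈ -6.7345e+6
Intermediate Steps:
m(I) = I*(-5 + I)/(-8 + I) (m(I) = ((-5 + I)/((-4 + I) - 4))*I = ((-5 + I)/(-8 + I))*I = I*(-5 + I)/(-8 + I))
s = 18881 (s = -239*(-79) = 18881)
s/m(1/(-223)) = 18881/(((-5 + 1/(-223))/((-223)*(-8 + 1/(-223))))) = 18881/((-(-5 - 1/223)/(223*(-8 - 1/223)))) = 18881/((-1/223*(-1116/223)/(-1785/223))) = 18881/((-1/223*(-223/1785)*(-1116/223))) = 18881/(-372/132685) = 18881*(-132685/372) = -2505225485/372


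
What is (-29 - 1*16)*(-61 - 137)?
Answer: 8910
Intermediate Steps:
(-29 - 1*16)*(-61 - 137) = (-29 - 16)*(-198) = -45*(-198) = 8910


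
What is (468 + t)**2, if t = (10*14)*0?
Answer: 219024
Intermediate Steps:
t = 0 (t = 140*0 = 0)
(468 + t)**2 = (468 + 0)**2 = 468**2 = 219024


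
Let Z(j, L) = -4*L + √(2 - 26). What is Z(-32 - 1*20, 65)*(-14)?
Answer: 3640 - 28*I*√6 ≈ 3640.0 - 68.586*I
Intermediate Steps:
Z(j, L) = -4*L + 2*I*√6 (Z(j, L) = -4*L + √(-24) = -4*L + 2*I*√6)
Z(-32 - 1*20, 65)*(-14) = (-4*65 + 2*I*√6)*(-14) = (-260 + 2*I*√6)*(-14) = 3640 - 28*I*√6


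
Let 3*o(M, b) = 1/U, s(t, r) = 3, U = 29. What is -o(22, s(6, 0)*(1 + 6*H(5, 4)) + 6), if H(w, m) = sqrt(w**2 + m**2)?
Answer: -1/87 ≈ -0.011494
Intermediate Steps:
H(w, m) = sqrt(m**2 + w**2)
o(M, b) = 1/87 (o(M, b) = (1/3)/29 = (1/3)*(1/29) = 1/87)
-o(22, s(6, 0)*(1 + 6*H(5, 4)) + 6) = -1*1/87 = -1/87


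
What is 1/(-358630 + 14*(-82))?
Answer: -1/359778 ≈ -2.7795e-6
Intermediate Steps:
1/(-358630 + 14*(-82)) = 1/(-358630 - 1148) = 1/(-359778) = -1/359778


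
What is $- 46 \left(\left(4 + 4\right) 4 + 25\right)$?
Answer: $-2622$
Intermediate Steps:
$- 46 \left(\left(4 + 4\right) 4 + 25\right) = - 46 \left(8 \cdot 4 + 25\right) = - 46 \left(32 + 25\right) = \left(-46\right) 57 = -2622$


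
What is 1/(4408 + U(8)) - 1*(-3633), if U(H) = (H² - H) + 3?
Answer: 16228612/4467 ≈ 3633.0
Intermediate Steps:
U(H) = 3 + H² - H
1/(4408 + U(8)) - 1*(-3633) = 1/(4408 + (3 + 8² - 1*8)) - 1*(-3633) = 1/(4408 + (3 + 64 - 8)) + 3633 = 1/(4408 + 59) + 3633 = 1/4467 + 3633 = 16228612/4467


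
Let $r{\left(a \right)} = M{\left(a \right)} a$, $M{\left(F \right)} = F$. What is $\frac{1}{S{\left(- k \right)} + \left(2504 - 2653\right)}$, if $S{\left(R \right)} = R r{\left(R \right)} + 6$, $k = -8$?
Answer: $\frac{1}{369} \approx 0.00271$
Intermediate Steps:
$r{\left(a \right)} = a^{2}$ ($r{\left(a \right)} = a a = a^{2}$)
$S{\left(R \right)} = 6 + R^{3}$ ($S{\left(R \right)} = R R^{2} + 6 = R^{3} + 6 = 6 + R^{3}$)
$\frac{1}{S{\left(- k \right)} + \left(2504 - 2653\right)} = \frac{1}{\left(6 + \left(\left(-1\right) \left(-8\right)\right)^{3}\right) + \left(2504 - 2653\right)} = \frac{1}{\left(6 + 8^{3}\right) + \left(2504 - 2653\right)} = \frac{1}{\left(6 + 512\right) - 149} = \frac{1}{518 - 149} = \frac{1}{369}$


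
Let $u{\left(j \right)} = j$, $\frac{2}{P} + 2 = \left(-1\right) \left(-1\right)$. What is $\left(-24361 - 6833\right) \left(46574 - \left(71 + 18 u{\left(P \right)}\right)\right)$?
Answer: $-1451737566$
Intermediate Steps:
$P = -2$ ($P = \frac{2}{-2 - -1} = \frac{2}{-2 + 1} = \frac{2}{-1} = 2 \left(-1\right) = -2$)
$\left(-24361 - 6833\right) \left(46574 - \left(71 + 18 u{\left(P \right)}\right)\right) = \left(-24361 - 6833\right) \left(46574 - 35\right) = - 31194 \left(46574 + \left(36 - 71\right)\right) = - 31194 \left(46574 - 35\right) = \left(-31194\right) 46539 = -1451737566$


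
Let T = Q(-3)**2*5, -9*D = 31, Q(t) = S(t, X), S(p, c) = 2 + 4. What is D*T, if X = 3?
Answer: -620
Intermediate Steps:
S(p, c) = 6
Q(t) = 6
D = -31/9 (D = -1/9*31 = -31/9 ≈ -3.4444)
T = 180 (T = 6**2*5 = 36*5 = 180)
D*T = -31/9*180 = -620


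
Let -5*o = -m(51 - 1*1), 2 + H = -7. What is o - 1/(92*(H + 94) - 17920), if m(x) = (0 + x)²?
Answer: 5050001/10100 ≈ 500.00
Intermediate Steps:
H = -9 (H = -2 - 7 = -9)
m(x) = x²
o = 500 (o = -(-1)*(51 - 1*1)²/5 = -(-1)*(51 - 1)²/5 = -(-1)*50²/5 = -(-1)*2500/5 = -⅕*(-2500) = 500)
o - 1/(92*(H + 94) - 17920) = 500 - 1/(92*(-9 + 94) - 17920) = 500 - 1/(92*85 - 17920) = 500 - 1/(7820 - 17920) = 500 - 1/(-10100) = 500 - 1*(-1/10100) = 500 + 1/10100 = 5050001/10100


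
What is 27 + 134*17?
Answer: 2305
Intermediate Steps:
27 + 134*17 = 27 + 2278 = 2305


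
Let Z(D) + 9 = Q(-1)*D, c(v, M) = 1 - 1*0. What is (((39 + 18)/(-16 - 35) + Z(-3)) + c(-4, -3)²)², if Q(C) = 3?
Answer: 94864/289 ≈ 328.25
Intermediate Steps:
c(v, M) = 1 (c(v, M) = 1 + 0 = 1)
Z(D) = -9 + 3*D
(((39 + 18)/(-16 - 35) + Z(-3)) + c(-4, -3)²)² = (((39 + 18)/(-16 - 35) + (-9 + 3*(-3))) + 1²)² = ((57/(-51) + (-9 - 9)) + 1)² = ((57*(-1/51) - 18) + 1)² = ((-19/17 - 18) + 1)² = (-325/17 + 1)² = (-308/17)² = 94864/289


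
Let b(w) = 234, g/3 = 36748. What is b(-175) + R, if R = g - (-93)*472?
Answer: 154374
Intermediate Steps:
g = 110244 (g = 3*36748 = 110244)
R = 154140 (R = 110244 - (-93)*472 = 110244 - 1*(-43896) = 110244 + 43896 = 154140)
b(-175) + R = 234 + 154140 = 154374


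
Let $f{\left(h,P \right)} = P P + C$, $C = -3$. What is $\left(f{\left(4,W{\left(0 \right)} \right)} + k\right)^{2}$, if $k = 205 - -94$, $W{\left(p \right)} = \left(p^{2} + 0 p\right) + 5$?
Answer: $103041$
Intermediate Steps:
$W{\left(p \right)} = 5 + p^{2}$ ($W{\left(p \right)} = \left(p^{2} + 0\right) + 5 = p^{2} + 5 = 5 + p^{2}$)
$f{\left(h,P \right)} = -3 + P^{2}$ ($f{\left(h,P \right)} = P P - 3 = P^{2} - 3 = -3 + P^{2}$)
$k = 299$ ($k = 205 + 94 = 299$)
$\left(f{\left(4,W{\left(0 \right)} \right)} + k\right)^{2} = \left(\left(-3 + \left(5 + 0^{2}\right)^{2}\right) + 299\right)^{2} = \left(\left(-3 + \left(5 + 0\right)^{2}\right) + 299\right)^{2} = \left(\left(-3 + 5^{2}\right) + 299\right)^{2} = \left(\left(-3 + 25\right) + 299\right)^{2} = \left(22 + 299\right)^{2} = 321^{2} = 103041$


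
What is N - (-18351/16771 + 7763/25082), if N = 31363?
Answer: 13193182999095/420650222 ≈ 31364.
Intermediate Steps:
N - (-18351/16771 + 7763/25082) = 31363 - (-18351/16771 + 7763/25082) = 31363 - 1*(-330086509/420650222) = 31363 + 330086509/420650222 = 13193182999095/420650222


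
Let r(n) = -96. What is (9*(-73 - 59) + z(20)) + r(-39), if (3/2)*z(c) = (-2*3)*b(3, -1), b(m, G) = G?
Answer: -1280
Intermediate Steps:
z(c) = 4 (z(c) = 2*(-2*3*(-1))/3 = 2*(-6*(-1))/3 = (⅔)*6 = 4)
(9*(-73 - 59) + z(20)) + r(-39) = (9*(-73 - 59) + 4) - 96 = (9*(-132) + 4) - 96 = (-1188 + 4) - 96 = -1184 - 96 = -1280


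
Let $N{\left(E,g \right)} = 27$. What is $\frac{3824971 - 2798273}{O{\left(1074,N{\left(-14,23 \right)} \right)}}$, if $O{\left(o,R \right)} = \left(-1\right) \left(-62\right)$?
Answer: $\frac{513349}{31} \approx 16560.0$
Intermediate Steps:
$O{\left(o,R \right)} = 62$
$\frac{3824971 - 2798273}{O{\left(1074,N{\left(-14,23 \right)} \right)}} = \frac{3824971 - 2798273}{62} = 1026698 \cdot \frac{1}{62} = \frac{513349}{31}$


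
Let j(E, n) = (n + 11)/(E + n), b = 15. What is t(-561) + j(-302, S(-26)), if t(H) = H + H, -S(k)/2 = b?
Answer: -372485/332 ≈ -1121.9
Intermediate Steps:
S(k) = -30 (S(k) = -2*15 = -30)
j(E, n) = (11 + n)/(E + n)
t(H) = 2*H
t(-561) + j(-302, S(-26)) = 2*(-561) + (11 - 30)/(-302 - 30) = -1122 - 19/(-332) = -1122 - 1/332*(-19) = -1122 + 19/332 = -372485/332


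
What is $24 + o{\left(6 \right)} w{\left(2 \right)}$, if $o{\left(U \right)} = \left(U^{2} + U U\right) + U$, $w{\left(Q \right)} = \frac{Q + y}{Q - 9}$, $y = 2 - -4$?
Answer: $- \frac{456}{7} \approx -65.143$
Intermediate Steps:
$y = 6$ ($y = 2 + 4 = 6$)
$w{\left(Q \right)} = \frac{6 + Q}{-9 + Q}$ ($w{\left(Q \right)} = \frac{Q + 6}{Q - 9} = \frac{6 + Q}{-9 + Q}$)
$o{\left(U \right)} = U + 2 U^{2}$ ($o{\left(U \right)} = \left(U^{2} + U^{2}\right) + U = 2 U^{2} + U = U + 2 U^{2}$)
$24 + o{\left(6 \right)} w{\left(2 \right)} = 24 + 6 \left(1 + 2 \cdot 6\right) \frac{6 + 2}{-9 + 2} = 24 + 6 \left(1 + 12\right) \frac{1}{-7} \cdot 8 = 24 + 6 \cdot 13 \left(\left(- \frac{1}{7}\right) 8\right) = 24 + 78 \left(- \frac{8}{7}\right) = 24 - \frac{624}{7} = - \frac{456}{7}$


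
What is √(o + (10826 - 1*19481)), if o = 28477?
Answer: √19822 ≈ 140.79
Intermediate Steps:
√(o + (10826 - 1*19481)) = √(28477 + (10826 - 1*19481)) = √(28477 + (10826 - 19481)) = √(28477 - 8655) = √19822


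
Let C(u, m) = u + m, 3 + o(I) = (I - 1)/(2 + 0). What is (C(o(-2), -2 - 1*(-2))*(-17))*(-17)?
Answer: -2601/2 ≈ -1300.5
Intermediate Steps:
o(I) = -7/2 + I/2 (o(I) = -3 + (I - 1)/(2 + 0) = -3 + (-1 + I)/2 = -3 + (-1 + I)*(1/2) = -3 + (-1/2 + I/2) = -7/2 + I/2)
C(u, m) = m + u
(C(o(-2), -2 - 1*(-2))*(-17))*(-17) = (((-2 - 1*(-2)) + (-7/2 + (1/2)*(-2)))*(-17))*(-17) = (((-2 + 2) + (-7/2 - 1))*(-17))*(-17) = ((0 - 9/2)*(-17))*(-17) = -9/2*(-17)*(-17) = (153/2)*(-17) = -2601/2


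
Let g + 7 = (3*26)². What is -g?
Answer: -6077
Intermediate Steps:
g = 6077 (g = -7 + (3*26)² = -7 + 78² = -7 + 6084 = 6077)
-g = -1*6077 = -6077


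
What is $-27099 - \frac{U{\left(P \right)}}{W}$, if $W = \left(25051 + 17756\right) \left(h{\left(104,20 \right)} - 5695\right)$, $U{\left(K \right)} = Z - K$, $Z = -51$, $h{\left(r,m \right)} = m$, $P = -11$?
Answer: $- \frac{1316630523563}{48585945} \approx -27099.0$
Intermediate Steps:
$U{\left(K \right)} = -51 - K$
$W = -242929725$ ($W = \left(25051 + 17756\right) \left(20 - 5695\right) = 42807 \left(-5675\right) = -242929725$)
$-27099 - \frac{U{\left(P \right)}}{W} = -27099 - \frac{-51 - -11}{-242929725} = -27099 - \left(-51 + 11\right) \left(- \frac{1}{242929725}\right) = -27099 - \left(-40\right) \left(- \frac{1}{242929725}\right) = -27099 - \frac{8}{48585945} = - \frac{1316630523563}{48585945}$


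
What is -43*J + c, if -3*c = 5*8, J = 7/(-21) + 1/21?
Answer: -22/21 ≈ -1.0476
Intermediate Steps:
J = -2/7 (J = 7*(-1/21) + 1*(1/21) = -⅓ + 1/21 = -2/7 ≈ -0.28571)
c = -40/3 (c = -5*8/3 = -⅓*40 = -40/3 ≈ -13.333)
-43*J + c = -43*(-2/7) - 40/3 = 86/7 - 40/3 = -22/21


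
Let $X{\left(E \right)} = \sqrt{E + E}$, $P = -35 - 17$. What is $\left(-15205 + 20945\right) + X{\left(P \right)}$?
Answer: $5740 + 2 i \sqrt{26} \approx 5740.0 + 10.198 i$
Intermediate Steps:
$P = -52$ ($P = -35 - 17 = -52$)
$X{\left(E \right)} = \sqrt{2} \sqrt{E}$ ($X{\left(E \right)} = \sqrt{2 E} = \sqrt{2} \sqrt{E}$)
$\left(-15205 + 20945\right) + X{\left(P \right)} = \left(-15205 + 20945\right) + \sqrt{2} \sqrt{-52} = 5740 + \sqrt{2} \cdot 2 i \sqrt{13} = 5740 + 2 i \sqrt{26}$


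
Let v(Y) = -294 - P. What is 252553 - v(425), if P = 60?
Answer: 252907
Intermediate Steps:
v(Y) = -354 (v(Y) = -294 - 1*60 = -294 - 60 = -354)
252553 - v(425) = 252553 - 1*(-354) = 252553 + 354 = 252907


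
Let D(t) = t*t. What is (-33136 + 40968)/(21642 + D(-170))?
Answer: 3916/25271 ≈ 0.15496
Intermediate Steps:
D(t) = t²
(-33136 + 40968)/(21642 + D(-170)) = (-33136 + 40968)/(21642 + (-170)²) = 7832/(21642 + 28900) = 7832/50542 = 7832*(1/50542) = 3916/25271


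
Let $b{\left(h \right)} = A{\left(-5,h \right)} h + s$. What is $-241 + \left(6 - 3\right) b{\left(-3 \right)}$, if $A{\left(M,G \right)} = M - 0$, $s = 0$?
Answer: $-196$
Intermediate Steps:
$A{\left(M,G \right)} = M$ ($A{\left(M,G \right)} = M + 0 = M$)
$b{\left(h \right)} = - 5 h$ ($b{\left(h \right)} = - 5 h + 0 = - 5 h$)
$-241 + \left(6 - 3\right) b{\left(-3 \right)} = -241 + \left(6 - 3\right) \left(\left(-5\right) \left(-3\right)\right) = -241 + 3 \cdot 15 = -241 + 45 = -196$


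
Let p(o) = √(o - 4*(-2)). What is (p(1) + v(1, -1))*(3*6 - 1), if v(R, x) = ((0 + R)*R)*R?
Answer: 68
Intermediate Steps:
p(o) = √(8 + o) (p(o) = √(o + 8) = √(8 + o))
v(R, x) = R³ (v(R, x) = (R*R)*R = R²*R = R³)
(p(1) + v(1, -1))*(3*6 - 1) = (√(8 + 1) + 1³)*(3*6 - 1) = (√9 + 1)*(18 - 1) = (3 + 1)*17 = 4*17 = 68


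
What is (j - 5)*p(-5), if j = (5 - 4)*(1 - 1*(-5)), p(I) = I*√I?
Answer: -5*I*√5 ≈ -11.18*I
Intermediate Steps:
p(I) = I^(3/2)
j = 6 (j = 1*(1 + 5) = 1*6 = 6)
(j - 5)*p(-5) = (6 - 5)*(-5)^(3/2) = 1*(-5*I*√5) = -5*I*√5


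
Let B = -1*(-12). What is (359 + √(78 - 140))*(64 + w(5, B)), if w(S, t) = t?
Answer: 27284 + 76*I*√62 ≈ 27284.0 + 598.42*I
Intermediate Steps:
B = 12
(359 + √(78 - 140))*(64 + w(5, B)) = (359 + √(78 - 140))*(64 + 12) = (359 + √(-62))*76 = (359 + I*√62)*76 = 27284 + 76*I*√62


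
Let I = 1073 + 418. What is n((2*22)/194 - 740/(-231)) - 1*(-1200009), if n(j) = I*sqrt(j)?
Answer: 1200009 + 71*sqrt(1722246834)/1067 ≈ 1.2028e+6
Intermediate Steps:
I = 1491
n(j) = 1491*sqrt(j)
n((2*22)/194 - 740/(-231)) - 1*(-1200009) = 1491*sqrt((2*22)/194 - 740/(-231)) - 1*(-1200009) = 1491*sqrt(44*(1/194) - 740*(-1/231)) + 1200009 = 1491*sqrt(22/97 + 740/231) + 1200009 = 1491*sqrt(76862/22407) + 1200009 = 1491*(sqrt(1722246834)/22407) + 1200009 = 71*sqrt(1722246834)/1067 + 1200009 = 1200009 + 71*sqrt(1722246834)/1067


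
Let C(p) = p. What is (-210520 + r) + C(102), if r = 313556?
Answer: 103138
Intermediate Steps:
(-210520 + r) + C(102) = (-210520 + 313556) + 102 = 103036 + 102 = 103138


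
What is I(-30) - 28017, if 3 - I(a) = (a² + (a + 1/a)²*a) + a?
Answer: -54719/30 ≈ -1824.0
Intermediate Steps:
I(a) = 3 - a - a² - a*(a + 1/a)² (I(a) = 3 - ((a² + (a + 1/a)²*a) + a) = 3 - ((a² + a*(a + 1/a)²) + a) = 3 - (a + a² + a*(a + 1/a)²) = 3 + (-a - a² - a*(a + 1/a)²) = 3 - a - a² - a*(a + 1/a)²)
I(-30) - 28017 = (3 - 1*(-30) - 1*(-30)² - 1*(1 + (-30)²)²/(-30)) - 28017 = (3 + 30 - 1*900 - 1*(-1/30)*(1 + 900)²) - 28017 = (3 + 30 - 900 - 1*(-1/30)*901²) - 28017 = (3 + 30 - 900 - 1*(-1/30)*811801) - 28017 = (3 + 30 - 900 + 811801/30) - 28017 = 785791/30 - 28017 = -54719/30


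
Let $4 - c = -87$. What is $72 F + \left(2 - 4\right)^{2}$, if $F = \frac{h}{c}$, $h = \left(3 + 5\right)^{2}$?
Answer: $\frac{4972}{91} \approx 54.637$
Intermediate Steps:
$c = 91$ ($c = 4 - -87 = 4 + 87 = 91$)
$h = 64$ ($h = 8^{2} = 64$)
$F = \frac{64}{91} \approx 0.7033$
$72 F + \left(2 - 4\right)^{2} = 72 \cdot \frac{64}{91} + \left(2 - 4\right)^{2} = \frac{4608}{91} + \left(-2\right)^{2} = \frac{4608}{91} + 4 = \frac{4972}{91}$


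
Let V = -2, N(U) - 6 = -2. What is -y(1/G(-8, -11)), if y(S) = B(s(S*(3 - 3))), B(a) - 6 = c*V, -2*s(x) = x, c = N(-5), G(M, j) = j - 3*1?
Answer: 2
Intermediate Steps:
G(M, j) = -3 + j (G(M, j) = j - 3 = -3 + j)
N(U) = 4 (N(U) = 6 - 2 = 4)
c = 4
s(x) = -x/2
B(a) = -2 (B(a) = 6 + 4*(-2) = 6 - 8 = -2)
y(S) = -2
-y(1/G(-8, -11)) = -1*(-2) = 2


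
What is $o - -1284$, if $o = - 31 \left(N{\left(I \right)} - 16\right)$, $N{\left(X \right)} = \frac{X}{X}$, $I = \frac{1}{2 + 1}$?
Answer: $1749$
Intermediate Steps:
$I = \frac{1}{3} \approx 0.33333$
$N{\left(X \right)} = 1$
$o = 465$ ($o = - 31 \left(1 - 16\right) = \left(-31\right) \left(-15\right) = 465$)
$o - -1284 = 465 - -1284 = 465 + 1284 = 1749$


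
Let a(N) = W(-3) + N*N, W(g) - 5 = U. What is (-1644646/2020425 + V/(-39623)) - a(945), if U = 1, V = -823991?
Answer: -71490264767160308/80055299775 ≈ -8.9301e+5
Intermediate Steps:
W(g) = 6 (W(g) = 5 + 1 = 6)
a(N) = 6 + N² (a(N) = 6 + N*N = 6 + N²)
(-1644646/2020425 + V/(-39623)) - a(945) = (-1644646/2020425 - 823991/(-39623)) - (6 + 945²) = (-1644646*1/2020425 - 823991*(-1/39623)) - (6 + 893025) = (-1644646/2020425 + 823991/39623) - 1*893031 = 1599646207717/80055299775 - 893031 = -71490264767160308/80055299775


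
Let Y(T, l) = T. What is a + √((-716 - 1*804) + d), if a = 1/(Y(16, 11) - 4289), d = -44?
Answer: -1/4273 + 2*I*√391 ≈ -0.00023403 + 39.547*I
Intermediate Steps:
a = -1/4273 (a = 1/(16 - 4289) = 1/(-4273) = -1/4273 ≈ -0.00023403)
a + √((-716 - 1*804) + d) = -1/4273 + √((-716 - 1*804) - 44) = -1/4273 + √((-716 - 804) - 44) = -1/4273 + √(-1520 - 44) = -1/4273 + √(-1564) = -1/4273 + 2*I*√391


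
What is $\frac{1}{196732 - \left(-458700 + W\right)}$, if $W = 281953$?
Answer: $\frac{1}{373479} \approx 2.6775 \cdot 10^{-6}$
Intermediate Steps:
$\frac{1}{196732 - \left(-458700 + W\right)} = \frac{1}{196732 + \left(458700 - 281953\right)} = \frac{1}{196732 + 176747} = \frac{1}{373479}$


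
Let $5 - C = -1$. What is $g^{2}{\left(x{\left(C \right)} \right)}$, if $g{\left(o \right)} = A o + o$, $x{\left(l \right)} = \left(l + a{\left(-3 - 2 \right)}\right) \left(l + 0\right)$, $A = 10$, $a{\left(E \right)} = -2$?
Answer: $69696$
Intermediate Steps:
$C = 6$ ($C = 5 - -1 = 5 + 1 = 6$)
$x{\left(l \right)} = l \left(-2 + l\right)$ ($x{\left(l \right)} = \left(l - 2\right) \left(l + 0\right) = \left(-2 + l\right) l = l \left(-2 + l\right)$)
$g{\left(o \right)} = 11 o$ ($g{\left(o \right)} = 10 o + o = 11 o$)
$g^{2}{\left(x{\left(C \right)} \right)} = \left(11 \cdot 6 \left(-2 + 6\right)\right)^{2} = \left(11 \cdot 6 \cdot 4\right)^{2} = \left(11 \cdot 24\right)^{2} = 264^{2} = 69696$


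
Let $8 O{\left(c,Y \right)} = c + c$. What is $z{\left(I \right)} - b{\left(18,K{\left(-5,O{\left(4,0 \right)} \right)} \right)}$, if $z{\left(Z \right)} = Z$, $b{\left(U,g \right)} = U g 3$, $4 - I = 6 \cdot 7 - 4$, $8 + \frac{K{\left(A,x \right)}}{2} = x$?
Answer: $722$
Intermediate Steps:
$O{\left(c,Y \right)} = \frac{c}{4}$ ($O{\left(c,Y \right)} = \frac{c + c}{8} = \frac{2 c}{8} = \frac{c}{4}$)
$K{\left(A,x \right)} = -16 + 2 x$
$I = -34$ ($I = 4 - \left(6 \cdot 7 - 4\right) = 4 - \left(42 - 4\right) = 4 - 38 = -34$)
$b{\left(U,g \right)} = 3 U g$
$z{\left(I \right)} - b{\left(18,K{\left(-5,O{\left(4,0 \right)} \right)} \right)} = -34 - 3 \cdot 18 \left(-16 + 2 \cdot \frac{1}{4} \cdot 4\right) = -34 - 3 \cdot 18 \left(-16 + 2 \cdot 1\right) = -34 - 3 \cdot 18 \left(-16 + 2\right) = -34 - 3 \cdot 18 \left(-14\right) = -34 - -756 = -34 + 756 = 722$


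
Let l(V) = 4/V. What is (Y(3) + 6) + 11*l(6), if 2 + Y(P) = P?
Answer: 43/3 ≈ 14.333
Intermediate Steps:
Y(P) = -2 + P
(Y(3) + 6) + 11*l(6) = ((-2 + 3) + 6) + 11*(4/6) = (1 + 6) + 11*(4*(1/6)) = 7 + 11*(2/3) = 7 + 22/3 = 43/3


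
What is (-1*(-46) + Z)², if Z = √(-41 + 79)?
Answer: (46 + √38)² ≈ 2721.1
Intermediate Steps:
Z = √38 ≈ 6.1644
(-1*(-46) + Z)² = (-1*(-46) + √38)² = (46 + √38)²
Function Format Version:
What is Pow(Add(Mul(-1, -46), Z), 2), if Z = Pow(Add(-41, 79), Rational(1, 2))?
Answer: Pow(Add(46, Pow(38, Rational(1, 2))), 2) ≈ 2721.1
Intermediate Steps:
Z = Pow(38, Rational(1, 2)) ≈ 6.1644
Pow(Add(Mul(-1, -46), Z), 2) = Pow(Add(Mul(-1, -46), Pow(38, Rational(1, 2))), 2) = Pow(Add(46, Pow(38, Rational(1, 2))), 2)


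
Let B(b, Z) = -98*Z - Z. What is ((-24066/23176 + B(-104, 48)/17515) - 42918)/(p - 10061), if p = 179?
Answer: 2903689016977/668562823080 ≈ 4.3432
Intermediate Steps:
B(b, Z) = -99*Z
((-24066/23176 + B(-104, 48)/17515) - 42918)/(p - 10061) = ((-24066/23176 - 99*48/17515) - 42918)/(179 - 10061) = ((-24066*1/23176 - 4752*1/17515) - 42918)/(-9882) = ((-12033/11588 - 4752/17515) - 42918)*(-1/9882) = (-265824171/202963820 - 42918)*(-1/9882) = -8711067050931/202963820*(-1/9882) = 2903689016977/668562823080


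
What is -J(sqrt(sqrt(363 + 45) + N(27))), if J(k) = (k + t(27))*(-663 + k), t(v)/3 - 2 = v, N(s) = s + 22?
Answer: 57632 - 2*sqrt(102) + 576*sqrt(49 + 2*sqrt(102)) ≈ 62403.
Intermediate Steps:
N(s) = 22 + s
t(v) = 6 + 3*v
J(k) = (-663 + k)*(87 + k) (J(k) = (k + (6 + 3*27))*(-663 + k) = (k + (6 + 81))*(-663 + k) = (k + 87)*(-663 + k) = (87 + k)*(-663 + k) = (-663 + k)*(87 + k))
-J(sqrt(sqrt(363 + 45) + N(27))) = -(-57681 + (sqrt(sqrt(363 + 45) + (22 + 27)))**2 - 576*sqrt(sqrt(363 + 45) + (22 + 27))) = -(-57681 + (sqrt(sqrt(408) + 49))**2 - 576*sqrt(sqrt(408) + 49)) = -(-57681 + (sqrt(2*sqrt(102) + 49))**2 - 576*sqrt(2*sqrt(102) + 49)) = -(-57681 + (sqrt(49 + 2*sqrt(102)))**2 - 576*sqrt(49 + 2*sqrt(102))) = -(-57681 + (49 + 2*sqrt(102)) - 576*sqrt(49 + 2*sqrt(102))) = -(-57632 - 576*sqrt(49 + 2*sqrt(102)) + 2*sqrt(102)) = 57632 - 2*sqrt(102) + 576*sqrt(49 + 2*sqrt(102))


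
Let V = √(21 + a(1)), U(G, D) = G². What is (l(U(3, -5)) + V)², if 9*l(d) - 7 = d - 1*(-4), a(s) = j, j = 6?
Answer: 2587/81 + 40*√3/3 ≈ 55.032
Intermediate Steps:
a(s) = 6
l(d) = 11/9 + d/9 (l(d) = 7/9 + (d - 1*(-4))/9 = 7/9 + (d + 4)/9 = 7/9 + (4 + d)/9 = 7/9 + (4/9 + d/9) = 11/9 + d/9)
V = 3*√3 (V = √(21 + 6) = √27 = 3*√3 ≈ 5.1962)
(l(U(3, -5)) + V)² = ((11/9 + (⅑)*3²) + 3*√3)² = ((11/9 + (⅑)*9) + 3*√3)² = ((11/9 + 1) + 3*√3)² = (20/9 + 3*√3)²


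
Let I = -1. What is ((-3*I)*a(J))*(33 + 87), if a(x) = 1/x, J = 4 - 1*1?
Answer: 120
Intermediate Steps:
J = 3 (J = 4 - 1 = 3)
a(x) = 1/x
((-3*I)*a(J))*(33 + 87) = (-3*(-1)/3)*(33 + 87) = (3*(1/3))*120 = 1*120 = 120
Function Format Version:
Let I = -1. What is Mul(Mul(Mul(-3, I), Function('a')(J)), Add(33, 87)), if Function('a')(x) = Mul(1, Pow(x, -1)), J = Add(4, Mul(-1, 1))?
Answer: 120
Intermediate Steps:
J = 3 (J = Add(4, -1) = 3)
Function('a')(x) = Pow(x, -1)
Mul(Mul(Mul(-3, I), Function('a')(J)), Add(33, 87)) = Mul(Mul(Mul(-3, -1), Pow(3, -1)), Add(33, 87)) = Mul(Mul(3, Rational(1, 3)), 120) = Mul(1, 120) = 120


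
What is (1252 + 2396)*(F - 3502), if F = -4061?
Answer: -27589824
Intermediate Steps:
(1252 + 2396)*(F - 3502) = (1252 + 2396)*(-4061 - 3502) = 3648*(-7563) = -27589824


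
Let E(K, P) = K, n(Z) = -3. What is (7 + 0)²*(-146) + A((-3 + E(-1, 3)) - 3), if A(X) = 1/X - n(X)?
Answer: -50058/7 ≈ -7151.1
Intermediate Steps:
A(X) = 3 + 1/X (A(X) = 1/X - 1*(-3) = 1/X + 3 = 3 + 1/X)
(7 + 0)²*(-146) + A((-3 + E(-1, 3)) - 3) = (7 + 0)²*(-146) + (3 + 1/((-3 - 1) - 3)) = 7²*(-146) + (3 + 1/(-4 - 3)) = 49*(-146) + (3 + 1/(-7)) = -7154 + (3 - ⅐) = -7154 + 20/7 = -50058/7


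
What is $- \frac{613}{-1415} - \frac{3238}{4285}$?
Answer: $- \frac{391013}{1212655} \approx -0.32244$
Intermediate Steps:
$- \frac{613}{-1415} - \frac{3238}{4285} = \left(-613\right) \left(- \frac{1}{1415}\right) - \frac{3238}{4285} = \frac{613}{1415} - \frac{3238}{4285} = - \frac{391013}{1212655}$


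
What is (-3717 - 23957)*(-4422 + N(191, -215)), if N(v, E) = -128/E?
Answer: 26306959748/215 ≈ 1.2236e+8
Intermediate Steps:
(-3717 - 23957)*(-4422 + N(191, -215)) = (-3717 - 23957)*(-4422 - 128/(-215)) = -27674*(-4422 - 128*(-1/215)) = -27674*(-4422 + 128/215) = -27674*(-950602/215) = 26306959748/215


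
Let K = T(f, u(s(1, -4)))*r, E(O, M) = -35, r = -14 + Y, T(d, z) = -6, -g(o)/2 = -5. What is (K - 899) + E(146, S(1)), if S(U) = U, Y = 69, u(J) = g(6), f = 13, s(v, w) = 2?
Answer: -1264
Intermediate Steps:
g(o) = 10 (g(o) = -2*(-5) = 10)
u(J) = 10
r = 55 (r = -14 + 69 = 55)
K = -330 (K = -6*55 = -330)
(K - 899) + E(146, S(1)) = (-330 - 899) - 35 = -1229 - 35 = -1264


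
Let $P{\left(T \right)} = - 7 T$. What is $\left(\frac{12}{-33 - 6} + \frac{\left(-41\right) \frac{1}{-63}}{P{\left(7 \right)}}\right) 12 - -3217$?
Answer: $\frac{42982285}{13377} \approx 3213.1$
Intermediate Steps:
$\left(\frac{12}{-33 - 6} + \frac{\left(-41\right) \frac{1}{-63}}{P{\left(7 \right)}}\right) 12 - -3217 = \left(\frac{12}{-33 - 6} + \frac{\left(-41\right) \frac{1}{-63}}{\left(-7\right) 7}\right) 12 - -3217 = \left(\frac{12}{-33 - 6} + \frac{\left(-41\right) \left(- \frac{1}{63}\right)}{-49}\right) 12 + 3217 = \left(\frac{12}{-39} + \frac{41}{63} \left(- \frac{1}{49}\right)\right) 12 + 3217 = \left(12 \left(- \frac{1}{39}\right) - \frac{41}{3087}\right) 12 + 3217 = \left(- \frac{4}{13} - \frac{41}{3087}\right) 12 + 3217 = \left(- \frac{12881}{40131}\right) 12 + 3217 = - \frac{51524}{13377} + 3217 = \frac{42982285}{13377}$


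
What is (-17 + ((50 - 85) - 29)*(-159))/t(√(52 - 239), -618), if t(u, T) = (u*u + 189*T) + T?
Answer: -10159/117607 ≈ -0.086381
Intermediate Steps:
t(u, T) = u² + 190*T (t(u, T) = (u² + 189*T) + T = u² + 190*T)
(-17 + ((50 - 85) - 29)*(-159))/t(√(52 - 239), -618) = (-17 + ((50 - 85) - 29)*(-159))/((√(52 - 239))² + 190*(-618)) = (-17 + (-35 - 29)*(-159))/((√(-187))² - 117420) = (-17 - 64*(-159))/((I*√187)² - 117420) = (-17 + 10176)/(-187 - 117420) = 10159/(-117607) = 10159*(-1/117607) = -10159/117607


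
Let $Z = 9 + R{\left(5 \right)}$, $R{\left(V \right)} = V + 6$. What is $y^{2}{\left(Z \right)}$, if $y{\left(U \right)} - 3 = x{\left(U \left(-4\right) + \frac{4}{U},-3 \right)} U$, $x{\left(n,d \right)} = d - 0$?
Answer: $3249$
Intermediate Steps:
$x{\left(n,d \right)} = d$ ($x{\left(n,d \right)} = d + 0 = d$)
$R{\left(V \right)} = 6 + V$
$Z = 20$ ($Z = 9 + \left(6 + 5\right) = 9 + 11 = 20$)
$y{\left(U \right)} = 3 - 3 U$
$y^{2}{\left(Z \right)} = \left(3 - 60\right)^{2} = \left(-57\right)^{2} = 3249$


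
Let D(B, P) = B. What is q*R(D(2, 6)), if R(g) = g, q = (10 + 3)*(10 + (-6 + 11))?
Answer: 390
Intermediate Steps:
q = 195 (q = 13*(10 + 5) = 13*15 = 195)
q*R(D(2, 6)) = 195*2 = 390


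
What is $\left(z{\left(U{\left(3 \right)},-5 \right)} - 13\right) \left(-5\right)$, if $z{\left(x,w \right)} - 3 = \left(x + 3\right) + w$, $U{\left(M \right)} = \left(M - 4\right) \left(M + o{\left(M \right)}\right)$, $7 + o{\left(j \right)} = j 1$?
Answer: $55$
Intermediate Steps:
$o{\left(j \right)} = -7 + j$ ($o{\left(j \right)} = -7 + j 1 = -7 + j$)
$U{\left(M \right)} = \left(-7 + 2 M\right) \left(-4 + M\right)$ ($U{\left(M \right)} = \left(M - 4\right) \left(M + \left(-7 + M\right)\right) = \left(-4 + M\right) \left(-7 + 2 M\right) = \left(-7 + 2 M\right) \left(-4 + M\right)$)
$z{\left(x,w \right)} = 6 + w + x$ ($z{\left(x,w \right)} = 3 + \left(\left(x + 3\right) + w\right) = 3 + \left(\left(3 + x\right) + w\right) = 3 + \left(3 + w + x\right) = 6 + w + x$)
$\left(z{\left(U{\left(3 \right)},-5 \right)} - 13\right) \left(-5\right) = \left(\left(6 - 5 + \left(28 - 45 + 2 \cdot 3^{2}\right)\right) - 13\right) \left(-5\right) = \left(\left(6 - 5 + \left(28 - 45 + 2 \cdot 9\right)\right) - 13\right) \left(-5\right) = \left(\left(6 - 5 + \left(28 - 45 + 18\right)\right) - 13\right) \left(-5\right) = \left(\left(6 - 5 + 1\right) - 13\right) \left(-5\right) = \left(2 - 13\right) \left(-5\right) = \left(-11\right) \left(-5\right) = 55$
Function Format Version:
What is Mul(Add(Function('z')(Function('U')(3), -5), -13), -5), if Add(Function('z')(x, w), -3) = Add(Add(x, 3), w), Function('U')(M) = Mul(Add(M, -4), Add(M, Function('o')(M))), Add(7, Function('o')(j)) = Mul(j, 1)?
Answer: 55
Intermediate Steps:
Function('o')(j) = Add(-7, j) (Function('o')(j) = Add(-7, Mul(j, 1)) = Add(-7, j))
Function('U')(M) = Mul(Add(-7, Mul(2, M)), Add(-4, M)) (Function('U')(M) = Mul(Add(M, -4), Add(M, Add(-7, M))) = Mul(Add(-4, M), Add(-7, Mul(2, M))) = Mul(Add(-7, Mul(2, M)), Add(-4, M)))
Function('z')(x, w) = Add(6, w, x) (Function('z')(x, w) = Add(3, Add(Add(x, 3), w)) = Add(3, Add(Add(3, x), w)) = Add(3, Add(3, w, x)) = Add(6, w, x))
Mul(Add(Function('z')(Function('U')(3), -5), -13), -5) = Mul(Add(Add(6, -5, Add(28, Mul(-15, 3), Mul(2, Pow(3, 2)))), -13), -5) = Mul(Add(Add(6, -5, Add(28, -45, Mul(2, 9))), -13), -5) = Mul(Add(Add(6, -5, Add(28, -45, 18)), -13), -5) = Mul(Add(Add(6, -5, 1), -13), -5) = Mul(Add(2, -13), -5) = Mul(-11, -5) = 55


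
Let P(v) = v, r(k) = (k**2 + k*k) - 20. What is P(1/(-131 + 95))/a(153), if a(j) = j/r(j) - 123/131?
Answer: 3065269/103249998 ≈ 0.029688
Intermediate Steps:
r(k) = -20 + 2*k**2 (r(k) = (k**2 + k**2) - 20 = 2*k**2 - 20 = -20 + 2*k**2)
a(j) = -123/131 + j/(-20 + 2*j**2) (a(j) = j/(-20 + 2*j**2) - 123/131 = -123/131 + j/(-20 + 2*j**2))
P(1/(-131 + 95))/a(153) = 1/((-131 + 95)*(((2460 - 246*153**2 + 131*153)/(262*(-10 + 153**2))))) = 1/((-36)*(((2460 - 246*23409 + 20043)/(262*(-10 + 23409))))) = -6130538/(2460 - 5758614 + 20043)/36 = -1/(36*((1/262)*(1/23399)*(-5736111))) = -1/(36*(-5736111/6130538)) = -1/36*(-6130538/5736111) = 3065269/103249998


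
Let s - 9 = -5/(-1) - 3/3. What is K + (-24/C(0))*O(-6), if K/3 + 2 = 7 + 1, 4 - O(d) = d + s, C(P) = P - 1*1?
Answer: -54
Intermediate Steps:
C(P) = -1 + P (C(P) = P - 1 = -1 + P)
s = 13 (s = 9 + (-5/(-1) - 3/3) = 9 + (-5*(-1) - 3*⅓) = 9 + (5 - 1) = 9 + 4 = 13)
O(d) = -9 - d (O(d) = 4 - (d + 13) = 4 - (13 + d) = 4 + (-13 - d) = -9 - d)
K = 18 (K = -6 + 3*(7 + 1) = -6 + 3*8 = -6 + 24 = 18)
K + (-24/C(0))*O(-6) = 18 + (-24/(-1 + 0))*(-9 - 1*(-6)) = 18 + (-24/(-1))*(-9 + 6) = 18 - 24*(-1)*(-3) = 18 + 24*(-3) = 18 - 72 = -54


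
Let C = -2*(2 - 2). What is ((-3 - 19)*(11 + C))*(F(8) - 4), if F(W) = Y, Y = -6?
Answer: 2420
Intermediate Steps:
C = 0 (C = -2*0 = 0)
F(W) = -6
((-3 - 19)*(11 + C))*(F(8) - 4) = ((-3 - 19)*(11 + 0))*(-6 - 4) = -22*11*(-10) = -242*(-10) = 2420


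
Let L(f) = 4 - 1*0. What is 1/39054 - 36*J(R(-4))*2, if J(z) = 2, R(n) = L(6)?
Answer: -5623775/39054 ≈ -144.00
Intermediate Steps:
L(f) = 4 (L(f) = 4 + 0 = 4)
R(n) = 4
1/39054 - 36*J(R(-4))*2 = 1/39054 - 36*2*2 = 1/39054 - 72*2 = 1/39054 - 1*144 = 1/39054 - 144 = -5623775/39054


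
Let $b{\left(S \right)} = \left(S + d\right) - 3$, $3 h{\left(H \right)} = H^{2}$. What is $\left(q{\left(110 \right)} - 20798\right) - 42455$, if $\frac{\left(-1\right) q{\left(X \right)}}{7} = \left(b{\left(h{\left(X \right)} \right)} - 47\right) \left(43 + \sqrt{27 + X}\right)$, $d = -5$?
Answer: $- \frac{3782194}{3} - \frac{83545 \sqrt{137}}{3} \approx -1.5867 \cdot 10^{6}$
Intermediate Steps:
$h{\left(H \right)} = \frac{H^{2}}{3}$
$b{\left(S \right)} = -8 + S$ ($b{\left(S \right)} = \left(S - 5\right) - 3 = \left(-5 + S\right) - 3 = -8 + S$)
$q{\left(X \right)} = - 7 \left(-55 + \frac{X^{2}}{3}\right) \left(43 + \sqrt{27 + X}\right)$ ($q{\left(X \right)} = - 7 \left(\left(-8 + \frac{X^{2}}{3}\right) - 47\right) \left(43 + \sqrt{27 + X}\right) = - 7 \left(-55 + \frac{X^{2}}{3}\right) \left(43 + \sqrt{27 + X}\right)$)
$\left(q{\left(110 \right)} - 20798\right) - 42455 = \left(\left(16555 + 385 \sqrt{27 + 110} - \frac{301 \cdot 110^{2}}{3} - \frac{7 \cdot 110^{2} \sqrt{27 + 110}}{3}\right) - 20798\right) - 42455 = \left(\left(16555 + 385 \sqrt{137} - \frac{3642100}{3} - \frac{84700 \sqrt{137}}{3}\right) - 20798\right) - 42455 = \left(\left(- \frac{3592435}{3} - \frac{83545 \sqrt{137}}{3}\right) - 20798\right) - 42455 = \left(- \frac{3654829}{3} - \frac{83545 \sqrt{137}}{3}\right) - 42455 = - \frac{3782194}{3} - \frac{83545 \sqrt{137}}{3}$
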